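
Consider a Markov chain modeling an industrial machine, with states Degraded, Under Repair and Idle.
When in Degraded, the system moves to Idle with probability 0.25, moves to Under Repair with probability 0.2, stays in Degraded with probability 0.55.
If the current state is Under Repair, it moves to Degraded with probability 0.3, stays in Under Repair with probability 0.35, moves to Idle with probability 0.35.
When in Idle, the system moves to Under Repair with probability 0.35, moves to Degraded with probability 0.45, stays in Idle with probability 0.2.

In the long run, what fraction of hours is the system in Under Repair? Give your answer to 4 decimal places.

0.2821

Let the stationary distribution be π with π = πP and π_1 + π_2 + π_3 = 1.
π_1 = 0.55·π_1 + 0.3·π_2 + 0.45·π_3
π_2 = 0.2·π_1 + 0.35·π_2 + 0.35·π_3
Solving with the normalization constraint gives π = (0.4530, 0.2821, 0.2650).
So the stationary probability of Under Repair is 0.2821.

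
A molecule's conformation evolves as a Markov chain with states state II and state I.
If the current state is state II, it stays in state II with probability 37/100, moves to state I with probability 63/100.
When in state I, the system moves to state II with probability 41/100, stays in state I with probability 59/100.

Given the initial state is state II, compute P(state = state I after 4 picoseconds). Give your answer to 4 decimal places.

0.6058

Propagate the distribution vector 4 picoseconds from state II.
After 0 picoseconds: (1.0000, 0.0000)
After 1 picosecond: (0.3700, 0.6300)
After 2 picoseconds: (0.3952, 0.6048)
After 3 picoseconds: (0.3942, 0.6058)
After 4 picoseconds: (0.3942, 0.6058)
P(in state I after 4 picoseconds) = 0.6058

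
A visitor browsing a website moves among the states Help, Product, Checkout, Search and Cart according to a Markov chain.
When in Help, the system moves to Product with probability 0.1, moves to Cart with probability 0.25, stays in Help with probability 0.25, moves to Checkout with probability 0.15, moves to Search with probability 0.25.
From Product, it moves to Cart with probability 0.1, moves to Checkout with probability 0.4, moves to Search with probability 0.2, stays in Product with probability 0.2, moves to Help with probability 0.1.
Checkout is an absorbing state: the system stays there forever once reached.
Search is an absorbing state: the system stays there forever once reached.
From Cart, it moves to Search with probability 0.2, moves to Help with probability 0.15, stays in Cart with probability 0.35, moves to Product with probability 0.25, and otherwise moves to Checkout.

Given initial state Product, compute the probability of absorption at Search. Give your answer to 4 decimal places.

0.3976

Let h(s) be the probability of absorption at Search starting from transient state s. Then h(Search) = 1 and h(Checkout) = 0. By first-step analysis:
h(Help) = 0.25·h(Help) + 0.1·h(Product) + 0.15·0 + 0.25·1 + 0.25·h(Cart)
h(Product) = 0.1·h(Help) + 0.2·h(Product) + 0.4·0 + 0.2·1 + 0.1·h(Cart)
h(Cart) = 0.15·h(Help) + 0.25·h(Product) + 0.05·0 + 0.2·1 + 0.35·h(Cart)
Solving: h(Help) = 0.5849, h(Product) = 0.3976, h(Cart) = 0.5956.
Starting from Product, the probability is 0.3976.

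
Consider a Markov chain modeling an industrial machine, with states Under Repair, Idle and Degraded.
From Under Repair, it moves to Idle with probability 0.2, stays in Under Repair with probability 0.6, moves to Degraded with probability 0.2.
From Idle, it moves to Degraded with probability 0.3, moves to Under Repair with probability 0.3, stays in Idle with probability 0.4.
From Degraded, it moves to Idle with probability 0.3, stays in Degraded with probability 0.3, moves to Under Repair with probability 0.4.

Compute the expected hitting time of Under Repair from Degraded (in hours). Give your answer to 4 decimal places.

Let t(s) be the expected number of hours to first reach Under Repair from state s, with t(Under Repair) = 0. Conditioning on the first hour:
t(Idle) = 1 + 0.4·t(Idle) + 0.3·t(Degraded)
t(Degraded) = 1 + 0.3·t(Idle) + 0.3·t(Degraded)
Solving: t(Idle) = 3.0303, t(Degraded) = 2.7273.
Expected hours from Degraded to Under Repair: 2.7273.

2.7273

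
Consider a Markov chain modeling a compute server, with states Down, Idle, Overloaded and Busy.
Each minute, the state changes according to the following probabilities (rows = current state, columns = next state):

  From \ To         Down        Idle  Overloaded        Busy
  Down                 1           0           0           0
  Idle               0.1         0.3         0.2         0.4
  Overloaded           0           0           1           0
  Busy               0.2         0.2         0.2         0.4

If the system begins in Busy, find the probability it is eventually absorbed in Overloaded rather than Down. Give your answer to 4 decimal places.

0.5294

Let h(s) be the probability of absorption at Overloaded starting from transient state s. Then h(Overloaded) = 1 and h(Down) = 0. By first-step analysis:
h(Idle) = 0.1·0 + 0.3·h(Idle) + 0.2·1 + 0.4·h(Busy)
h(Busy) = 0.2·0 + 0.2·h(Idle) + 0.2·1 + 0.4·h(Busy)
Solving: h(Idle) = 0.5882, h(Busy) = 0.5294.
Starting from Busy, the probability is 0.5294.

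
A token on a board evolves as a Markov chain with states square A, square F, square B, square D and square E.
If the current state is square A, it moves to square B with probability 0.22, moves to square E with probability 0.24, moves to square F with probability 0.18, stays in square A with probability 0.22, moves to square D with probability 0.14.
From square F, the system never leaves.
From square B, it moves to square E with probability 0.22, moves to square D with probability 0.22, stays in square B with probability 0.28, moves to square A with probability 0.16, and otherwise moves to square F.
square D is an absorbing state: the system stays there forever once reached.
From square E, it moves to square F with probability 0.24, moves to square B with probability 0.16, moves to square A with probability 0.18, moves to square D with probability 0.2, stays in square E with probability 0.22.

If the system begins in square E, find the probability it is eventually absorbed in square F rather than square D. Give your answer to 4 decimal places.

0.5161

Let h(s) be the probability of absorption at square F starting from transient state s. Then h(square F) = 1 and h(square D) = 0. By first-step analysis:
h(square A) = 0.22·h(square A) + 0.18·1 + 0.22·h(square B) + 0.14·0 + 0.24·h(square E)
h(square B) = 0.16·h(square A) + 0.12·1 + 0.28·h(square B) + 0.22·0 + 0.22·h(square E)
h(square E) = 0.18·h(square A) + 0.24·1 + 0.16·h(square B) + 0.2·0 + 0.22·h(square E)
Solving: h(square A) = 0.5132, h(square B) = 0.4384, h(square E) = 0.5161.
Starting from square E, the probability is 0.5161.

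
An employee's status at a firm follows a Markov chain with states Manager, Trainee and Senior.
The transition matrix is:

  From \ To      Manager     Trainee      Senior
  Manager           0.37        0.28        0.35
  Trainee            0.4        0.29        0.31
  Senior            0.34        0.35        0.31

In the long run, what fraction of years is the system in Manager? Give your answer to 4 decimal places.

0.3694

Let the stationary distribution be π with π = πP and π_1 + π_2 + π_3 = 1.
π_1 = 0.37·π_1 + 0.4·π_2 + 0.34·π_3
π_2 = 0.28·π_1 + 0.29·π_2 + 0.35·π_3
Solving with the normalization constraint gives π = (0.3694, 0.3058, 0.3248).
So the stationary probability of Manager is 0.3694.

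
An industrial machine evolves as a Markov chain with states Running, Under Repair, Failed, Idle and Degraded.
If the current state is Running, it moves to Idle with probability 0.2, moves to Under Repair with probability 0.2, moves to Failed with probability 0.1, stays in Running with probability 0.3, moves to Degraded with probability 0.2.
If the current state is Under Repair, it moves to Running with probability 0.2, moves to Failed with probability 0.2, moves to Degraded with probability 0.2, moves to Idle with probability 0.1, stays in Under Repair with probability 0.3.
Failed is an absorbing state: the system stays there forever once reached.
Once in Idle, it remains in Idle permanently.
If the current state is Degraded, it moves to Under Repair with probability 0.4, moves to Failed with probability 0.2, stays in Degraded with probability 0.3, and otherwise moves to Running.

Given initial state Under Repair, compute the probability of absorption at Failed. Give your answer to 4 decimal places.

0.6489

Let h(s) be the probability of absorption at Failed starting from transient state s. Then h(Failed) = 1 and h(Idle) = 0. By first-step analysis:
h(Running) = 0.3·h(Running) + 0.2·h(Under Repair) + 0.1·1 + 0.2·0 + 0.2·h(Degraded)
h(Under Repair) = 0.2·h(Running) + 0.3·h(Under Repair) + 0.2·1 + 0.1·0 + 0.2·h(Degraded)
h(Degraded) = 0.1·h(Running) + 0.4·h(Under Repair) + 0.2·1 + 0.3·h(Degraded)
Solving: h(Running) = 0.5378, h(Under Repair) = 0.6489, h(Degraded) = 0.7333.
Starting from Under Repair, the probability is 0.6489.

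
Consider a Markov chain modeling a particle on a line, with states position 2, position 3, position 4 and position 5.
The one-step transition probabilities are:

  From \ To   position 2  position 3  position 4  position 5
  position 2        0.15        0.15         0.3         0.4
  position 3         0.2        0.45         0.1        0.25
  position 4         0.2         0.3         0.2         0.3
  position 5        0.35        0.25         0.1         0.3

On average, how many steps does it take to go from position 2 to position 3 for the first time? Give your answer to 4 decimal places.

Let t(s) be the expected number of steps to first reach position 3 from state s, with t(position 3) = 0. Conditioning on the first step:
t(position 2) = 1 + 0.15·t(position 2) + 0.3·t(position 4) + 0.4·t(position 5)
t(position 4) = 1 + 0.2·t(position 2) + 0.2·t(position 4) + 0.3·t(position 5)
t(position 5) = 1 + 0.35·t(position 2) + 0.1·t(position 4) + 0.3·t(position 5)
Solving: t(position 2) = 4.6304, t(position 4) = 4.0272, t(position 5) = 4.3191.
Expected steps from position 2 to position 3: 4.6304.

4.6304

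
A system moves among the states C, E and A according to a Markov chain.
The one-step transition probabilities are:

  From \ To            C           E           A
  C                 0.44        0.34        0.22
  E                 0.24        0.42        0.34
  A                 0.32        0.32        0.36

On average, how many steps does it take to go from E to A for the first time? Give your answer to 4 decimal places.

Let t(s) be the expected number of steps to first reach A from state s, with t(A) = 0. Conditioning on the first step:
t(C) = 1 + 0.44·t(C) + 0.34·t(E)
t(E) = 1 + 0.24·t(C) + 0.42·t(E)
Solving: t(C) = 3.7829, t(E) = 3.2895.
Expected steps from E to A: 3.2895.

3.2895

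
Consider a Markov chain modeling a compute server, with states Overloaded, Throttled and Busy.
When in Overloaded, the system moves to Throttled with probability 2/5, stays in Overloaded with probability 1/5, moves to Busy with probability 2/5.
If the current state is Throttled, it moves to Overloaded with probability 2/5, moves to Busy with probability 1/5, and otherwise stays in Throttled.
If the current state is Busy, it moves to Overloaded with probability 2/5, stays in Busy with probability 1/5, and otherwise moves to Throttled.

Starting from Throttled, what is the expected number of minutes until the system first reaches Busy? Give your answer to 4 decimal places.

3.7500

Let t(s) be the expected number of minutes to first reach Busy from state s, with t(Busy) = 0. Conditioning on the first minute:
t(Overloaded) = 1 + 0.2·t(Overloaded) + 0.4·t(Throttled)
t(Throttled) = 1 + 0.4·t(Overloaded) + 0.4·t(Throttled)
Solving: t(Overloaded) = 3.1250, t(Throttled) = 3.7500.
Expected minutes from Throttled to Busy: 3.7500.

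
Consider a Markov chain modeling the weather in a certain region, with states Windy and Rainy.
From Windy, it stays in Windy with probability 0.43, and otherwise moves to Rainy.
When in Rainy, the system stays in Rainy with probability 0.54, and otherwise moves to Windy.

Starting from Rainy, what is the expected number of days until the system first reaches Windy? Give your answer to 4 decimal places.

2.1739

Let t(s) be the expected number of days to first reach Windy from state s, with t(Windy) = 0. Conditioning on the first day:
t(Rainy) = 1 + 0.54·t(Rainy)
Solving: t(Rainy) = 2.1739.
Expected days from Rainy to Windy: 2.1739.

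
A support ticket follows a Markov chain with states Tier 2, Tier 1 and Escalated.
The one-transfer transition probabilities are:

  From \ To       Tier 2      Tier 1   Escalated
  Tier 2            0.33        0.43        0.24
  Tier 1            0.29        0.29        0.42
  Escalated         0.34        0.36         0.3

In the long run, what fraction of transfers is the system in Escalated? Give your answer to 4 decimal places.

0.3237

Let the stationary distribution be π with π = πP and π_1 + π_2 + π_3 = 1.
π_1 = 0.33·π_1 + 0.29·π_2 + 0.34·π_3
π_2 = 0.43·π_1 + 0.29·π_2 + 0.36·π_3
Solving with the normalization constraint gives π = (0.3189, 0.3573, 0.3237).
So the stationary probability of Escalated is 0.3237.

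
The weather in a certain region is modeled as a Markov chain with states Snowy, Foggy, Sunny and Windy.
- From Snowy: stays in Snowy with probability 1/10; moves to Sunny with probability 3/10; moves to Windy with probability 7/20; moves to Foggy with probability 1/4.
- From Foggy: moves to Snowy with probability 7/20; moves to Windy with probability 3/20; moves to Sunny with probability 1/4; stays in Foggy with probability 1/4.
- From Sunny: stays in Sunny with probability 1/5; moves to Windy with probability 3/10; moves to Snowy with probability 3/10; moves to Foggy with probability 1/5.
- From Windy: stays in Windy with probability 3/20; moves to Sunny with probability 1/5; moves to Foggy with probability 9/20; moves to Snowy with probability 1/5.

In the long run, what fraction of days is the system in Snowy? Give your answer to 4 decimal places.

0.2424

Let the stationary distribution be π with π = πP and π_1 + π_2 + π_3 + π_4 = 1.
π_1 = 0.1·π_1 + 0.35·π_2 + 0.3·π_3 + 0.2·π_4
π_2 = 0.25·π_1 + 0.25·π_2 + 0.2·π_3 + 0.45·π_4
π_3 = 0.3·π_1 + 0.25·π_2 + 0.2·π_3 + 0.2·π_4
Solving with the normalization constraint gives π = (0.2424, 0.2849, 0.2385, 0.2342).
So the stationary probability of Snowy is 0.2424.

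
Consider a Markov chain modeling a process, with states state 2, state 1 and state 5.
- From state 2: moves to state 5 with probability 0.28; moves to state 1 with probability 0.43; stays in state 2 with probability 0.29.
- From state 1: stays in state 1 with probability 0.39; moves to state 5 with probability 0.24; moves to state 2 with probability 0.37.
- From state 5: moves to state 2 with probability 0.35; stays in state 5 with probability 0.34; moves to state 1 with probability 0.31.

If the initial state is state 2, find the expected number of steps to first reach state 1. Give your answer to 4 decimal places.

Let t(s) be the expected number of steps to first reach state 1 from state s, with t(state 1) = 0. Conditioning on the first step:
t(state 2) = 1 + 0.29·t(state 2) + 0.28·t(state 5)
t(state 5) = 1 + 0.35·t(state 2) + 0.34·t(state 5)
Solving: t(state 2) = 2.5364, t(state 5) = 2.8602.
Expected steps from state 2 to state 1: 2.5364.

2.5364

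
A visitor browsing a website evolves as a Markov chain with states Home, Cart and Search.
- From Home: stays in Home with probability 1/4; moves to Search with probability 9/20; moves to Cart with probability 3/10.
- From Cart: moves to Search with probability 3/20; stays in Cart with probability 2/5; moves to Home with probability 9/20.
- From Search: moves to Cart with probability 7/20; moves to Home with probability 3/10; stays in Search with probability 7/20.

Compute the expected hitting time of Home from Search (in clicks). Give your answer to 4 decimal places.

Let t(s) be the expected number of clicks to first reach Home from state s, with t(Home) = 0. Conditioning on the first click:
t(Cart) = 1 + 0.4·t(Cart) + 0.15·t(Search)
t(Search) = 1 + 0.35·t(Cart) + 0.35·t(Search)
Solving: t(Cart) = 2.3704, t(Search) = 2.8148.
Expected clicks from Search to Home: 2.8148.

2.8148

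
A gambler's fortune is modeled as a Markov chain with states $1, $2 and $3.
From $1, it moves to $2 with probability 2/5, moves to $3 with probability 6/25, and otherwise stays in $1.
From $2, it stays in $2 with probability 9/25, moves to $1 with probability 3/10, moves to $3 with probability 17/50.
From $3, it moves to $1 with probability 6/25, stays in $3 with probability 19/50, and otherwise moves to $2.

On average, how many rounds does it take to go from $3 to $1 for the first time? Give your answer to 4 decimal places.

3.8117

Let t(s) be the expected number of rounds to first reach $1 from state s, with t($1) = 0. Conditioning on the first round:
t($2) = 1 + 0.36·t($2) + 0.34·t($3)
t($3) = 1 + 0.38·t($2) + 0.38·t($3)
Solving: t($2) = 3.5874, t($3) = 3.8117.
Expected rounds from $3 to $1: 3.8117.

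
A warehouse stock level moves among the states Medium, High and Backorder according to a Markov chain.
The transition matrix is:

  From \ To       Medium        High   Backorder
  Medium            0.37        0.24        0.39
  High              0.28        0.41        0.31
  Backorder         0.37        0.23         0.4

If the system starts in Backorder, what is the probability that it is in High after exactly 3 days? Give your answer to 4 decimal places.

0.2830

Propagate the distribution vector 3 days from Backorder.
After 0 days: (0.0000, 0.0000, 1.0000)
After 1 day: (0.3700, 0.2300, 0.4000)
After 2 days: (0.3493, 0.2751, 0.3756)
After 3 days: (0.3452, 0.2830, 0.3717)
P(in High after 3 days) = 0.2830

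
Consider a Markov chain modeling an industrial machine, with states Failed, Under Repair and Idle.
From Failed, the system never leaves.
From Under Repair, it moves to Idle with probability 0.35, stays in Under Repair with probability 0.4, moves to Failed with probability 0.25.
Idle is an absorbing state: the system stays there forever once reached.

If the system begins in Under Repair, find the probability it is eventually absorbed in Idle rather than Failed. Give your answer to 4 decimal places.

0.5833

Let h(s) be the probability of absorption at Idle starting from transient state s. Then h(Idle) = 1 and h(Failed) = 0. By first-step analysis:
h(Under Repair) = 0.25·0 + 0.4·h(Under Repair) + 0.35·1
Solving: h(Under Repair) = 0.5833.
Starting from Under Repair, the probability is 0.5833.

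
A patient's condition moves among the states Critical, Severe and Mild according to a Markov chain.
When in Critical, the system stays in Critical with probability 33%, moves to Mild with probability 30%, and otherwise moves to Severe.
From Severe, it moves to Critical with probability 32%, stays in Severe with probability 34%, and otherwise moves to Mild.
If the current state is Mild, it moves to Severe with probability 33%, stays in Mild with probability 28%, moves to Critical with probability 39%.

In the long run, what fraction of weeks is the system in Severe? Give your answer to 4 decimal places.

0.3473

Let the stationary distribution be π with π = πP and π_1 + π_2 + π_3 = 1.
π_1 = 0.33·π_1 + 0.32·π_2 + 0.39·π_3
π_2 = 0.37·π_1 + 0.34·π_2 + 0.33·π_3
Solving with the normalization constraint gives π = (0.3450, 0.3473, 0.3077).
So the stationary probability of Severe is 0.3473.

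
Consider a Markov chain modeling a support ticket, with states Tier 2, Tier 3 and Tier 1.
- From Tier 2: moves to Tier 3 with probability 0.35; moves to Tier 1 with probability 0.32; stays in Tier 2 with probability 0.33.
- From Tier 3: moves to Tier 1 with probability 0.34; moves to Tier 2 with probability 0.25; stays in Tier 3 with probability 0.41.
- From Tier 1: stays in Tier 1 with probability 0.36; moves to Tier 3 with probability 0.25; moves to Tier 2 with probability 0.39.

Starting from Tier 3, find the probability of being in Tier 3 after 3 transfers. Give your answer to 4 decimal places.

Propagate the distribution vector 3 transfers from Tier 3.
After 0 transfers: (0.0000, 1.0000, 0.0000)
After 1 transfer: (0.2500, 0.4100, 0.3400)
After 2 transfers: (0.3176, 0.3406, 0.3418)
After 3 transfers: (0.3233, 0.3363, 0.3405)
P(in Tier 3 after 3 transfers) = 0.3363

0.3363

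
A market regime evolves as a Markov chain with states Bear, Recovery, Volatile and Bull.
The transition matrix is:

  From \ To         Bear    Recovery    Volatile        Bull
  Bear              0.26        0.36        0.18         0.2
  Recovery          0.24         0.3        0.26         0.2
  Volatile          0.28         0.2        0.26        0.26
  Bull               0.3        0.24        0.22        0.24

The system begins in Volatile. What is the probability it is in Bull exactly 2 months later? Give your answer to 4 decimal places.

0.2260

Propagate the distribution vector 2 months from Volatile.
After 0 months: (0.0000, 0.0000, 1.0000, 0.0000)
After 1 month: (0.2800, 0.2000, 0.2600, 0.2600)
After 2 months: (0.2716, 0.2752, 0.2272, 0.2260)
P(in Bull after 2 months) = 0.2260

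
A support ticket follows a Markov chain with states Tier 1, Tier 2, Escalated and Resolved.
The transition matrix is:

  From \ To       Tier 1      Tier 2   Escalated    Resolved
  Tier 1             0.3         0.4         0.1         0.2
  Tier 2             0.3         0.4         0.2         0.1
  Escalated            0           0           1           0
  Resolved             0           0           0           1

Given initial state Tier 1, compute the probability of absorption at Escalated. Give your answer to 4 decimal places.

Let h(s) be the probability of absorption at Escalated starting from transient state s. Then h(Escalated) = 1 and h(Resolved) = 0. By first-step analysis:
h(Tier 1) = 0.3·h(Tier 1) + 0.4·h(Tier 2) + 0.1·1 + 0.2·0
h(Tier 2) = 0.3·h(Tier 1) + 0.4·h(Tier 2) + 0.2·1 + 0.1·0
Solving: h(Tier 1) = 0.4667, h(Tier 2) = 0.5667.
Starting from Tier 1, the probability is 0.4667.

0.4667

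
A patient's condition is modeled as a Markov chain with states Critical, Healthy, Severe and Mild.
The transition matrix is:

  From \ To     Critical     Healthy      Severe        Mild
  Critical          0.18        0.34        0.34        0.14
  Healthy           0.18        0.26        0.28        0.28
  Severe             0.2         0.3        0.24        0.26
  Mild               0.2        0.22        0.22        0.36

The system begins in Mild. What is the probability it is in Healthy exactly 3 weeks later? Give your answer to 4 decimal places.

Propagate the distribution vector 3 weeks from Mild.
After 0 weeks: (0.0000, 0.0000, 0.0000, 1.0000)
After 1 week: (0.2000, 0.2200, 0.2200, 0.3600)
After 2 weeks: (0.1916, 0.2704, 0.2616, 0.2764)
After 3 weeks: (0.1908, 0.2747, 0.2644, 0.2701)
P(in Healthy after 3 weeks) = 0.2747

0.2747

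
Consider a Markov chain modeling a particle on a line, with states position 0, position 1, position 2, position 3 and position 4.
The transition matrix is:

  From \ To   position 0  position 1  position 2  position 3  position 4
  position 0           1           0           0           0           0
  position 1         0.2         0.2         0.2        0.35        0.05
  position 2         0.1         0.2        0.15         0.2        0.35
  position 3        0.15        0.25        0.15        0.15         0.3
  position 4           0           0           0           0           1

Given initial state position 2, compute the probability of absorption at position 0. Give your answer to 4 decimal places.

0.3240

Let h(s) be the probability of absorption at position 0 starting from transient state s. Then h(position 0) = 1 and h(position 4) = 0. By first-step analysis:
h(position 1) = 0.2·1 + 0.2·h(position 1) + 0.2·h(position 2) + 0.35·h(position 3) + 0.05·0
h(position 2) = 0.1·1 + 0.2·h(position 1) + 0.15·h(position 2) + 0.2·h(position 3) + 0.35·0
h(position 3) = 0.15·1 + 0.25·h(position 1) + 0.15·h(position 2) + 0.15·h(position 3) + 0.3·0
Solving: h(position 1) = 0.4972, h(position 2) = 0.3240, h(position 3) = 0.3799.
Starting from position 2, the probability is 0.3240.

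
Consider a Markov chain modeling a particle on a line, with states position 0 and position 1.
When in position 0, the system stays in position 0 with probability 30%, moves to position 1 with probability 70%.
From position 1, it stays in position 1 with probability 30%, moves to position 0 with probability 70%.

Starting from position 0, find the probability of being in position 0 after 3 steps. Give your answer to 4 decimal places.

Propagate the distribution vector 3 steps from position 0.
After 0 steps: (1.0000, 0.0000)
After 1 step: (0.3000, 0.7000)
After 2 steps: (0.5800, 0.4200)
After 3 steps: (0.4680, 0.5320)
P(in position 0 after 3 steps) = 0.4680

0.4680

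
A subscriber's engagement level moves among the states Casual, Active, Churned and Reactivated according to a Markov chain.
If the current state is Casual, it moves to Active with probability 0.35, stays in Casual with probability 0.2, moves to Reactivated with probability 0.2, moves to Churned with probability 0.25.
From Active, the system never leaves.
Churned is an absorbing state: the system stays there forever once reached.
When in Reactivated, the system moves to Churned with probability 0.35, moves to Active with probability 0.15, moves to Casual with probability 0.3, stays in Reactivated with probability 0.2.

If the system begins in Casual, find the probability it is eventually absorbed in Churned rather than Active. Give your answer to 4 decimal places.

Let h(s) be the probability of absorption at Churned starting from transient state s. Then h(Churned) = 1 and h(Active) = 0. By first-step analysis:
h(Casual) = 0.2·h(Casual) + 0.35·0 + 0.25·1 + 0.2·h(Reactivated)
h(Reactivated) = 0.3·h(Casual) + 0.15·0 + 0.35·1 + 0.2·h(Reactivated)
Solving: h(Casual) = 0.4655, h(Reactivated) = 0.6121.
Starting from Casual, the probability is 0.4655.

0.4655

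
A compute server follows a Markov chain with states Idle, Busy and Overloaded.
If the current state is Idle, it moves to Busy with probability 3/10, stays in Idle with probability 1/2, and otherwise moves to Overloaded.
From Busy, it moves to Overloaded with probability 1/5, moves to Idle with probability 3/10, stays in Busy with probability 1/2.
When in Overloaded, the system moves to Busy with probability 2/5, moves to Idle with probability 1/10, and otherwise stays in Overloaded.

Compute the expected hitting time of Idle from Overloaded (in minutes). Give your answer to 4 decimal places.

5.2941

Let t(s) be the expected number of minutes to first reach Idle from state s, with t(Idle) = 0. Conditioning on the first minute:
t(Busy) = 1 + 0.5·t(Busy) + 0.2·t(Overloaded)
t(Overloaded) = 1 + 0.4·t(Busy) + 0.5·t(Overloaded)
Solving: t(Busy) = 4.1176, t(Overloaded) = 5.2941.
Expected minutes from Overloaded to Idle: 5.2941.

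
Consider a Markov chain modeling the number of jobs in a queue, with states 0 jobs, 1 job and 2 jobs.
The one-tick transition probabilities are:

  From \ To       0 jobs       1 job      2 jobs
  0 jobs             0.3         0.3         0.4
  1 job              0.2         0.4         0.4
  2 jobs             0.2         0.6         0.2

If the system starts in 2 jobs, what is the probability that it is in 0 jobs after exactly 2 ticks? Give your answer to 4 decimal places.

0.2200

Sum over the intermediate state after 1 tick:
P = P(2 jobs→0 jobs)·P(0 jobs→0 jobs) + P(2 jobs→1 job)·P(1 job→0 jobs) + P(2 jobs→2 jobs)·P(2 jobs→0 jobs)
  = 0.2×0.3 + 0.6×0.2 + 0.2×0.2
  = 0.0600 + 0.1200 + 0.0400 = 0.2200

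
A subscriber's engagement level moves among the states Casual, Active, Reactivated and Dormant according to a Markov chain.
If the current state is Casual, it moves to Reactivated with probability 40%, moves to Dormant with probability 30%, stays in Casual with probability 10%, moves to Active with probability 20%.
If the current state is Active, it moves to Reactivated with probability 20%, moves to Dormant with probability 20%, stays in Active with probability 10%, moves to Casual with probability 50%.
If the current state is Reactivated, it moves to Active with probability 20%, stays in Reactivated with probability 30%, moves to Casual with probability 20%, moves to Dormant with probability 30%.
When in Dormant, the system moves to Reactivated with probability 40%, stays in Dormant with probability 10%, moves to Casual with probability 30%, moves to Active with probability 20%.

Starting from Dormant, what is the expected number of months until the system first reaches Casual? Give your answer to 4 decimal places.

3.2970

Let t(s) be the expected number of months to first reach Casual from state s, with t(Casual) = 0. Conditioning on the first month:
t(Active) = 1 + 0.1·t(Active) + 0.2·t(Reactivated) + 0.2·t(Dormant)
t(Reactivated) = 1 + 0.2·t(Active) + 0.3·t(Reactivated) + 0.3·t(Dormant)
t(Dormant) = 1 + 0.2·t(Active) + 0.4·t(Reactivated) + 0.1·t(Dormant)
Solving: t(Active) = 2.6431, t(Reactivated) = 3.5967, t(Dormant) = 3.2970.
Expected months from Dormant to Casual: 3.2970.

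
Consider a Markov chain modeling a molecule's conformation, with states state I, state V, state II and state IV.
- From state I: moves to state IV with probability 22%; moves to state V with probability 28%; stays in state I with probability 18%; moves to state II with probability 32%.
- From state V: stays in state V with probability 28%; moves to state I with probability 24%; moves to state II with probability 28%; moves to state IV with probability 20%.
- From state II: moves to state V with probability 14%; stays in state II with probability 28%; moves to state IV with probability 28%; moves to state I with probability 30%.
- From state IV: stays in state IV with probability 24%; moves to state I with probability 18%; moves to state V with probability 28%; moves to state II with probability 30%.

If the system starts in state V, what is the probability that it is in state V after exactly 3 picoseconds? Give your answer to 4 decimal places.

0.2389

Propagate the distribution vector 3 picoseconds from state V.
After 0 picoseconds: (0.0000, 1.0000, 0.0000, 0.0000)
After 1 picosecond: (0.2400, 0.2800, 0.2800, 0.2000)
After 2 picoseconds: (0.2304, 0.2408, 0.2936, 0.2352)
After 3 picoseconds: (0.2297, 0.2389, 0.2939, 0.2375)
P(in state V after 3 picoseconds) = 0.2389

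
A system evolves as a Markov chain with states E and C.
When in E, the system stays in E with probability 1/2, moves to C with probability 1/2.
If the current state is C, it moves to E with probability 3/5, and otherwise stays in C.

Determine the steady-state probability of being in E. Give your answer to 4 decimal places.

Let the stationary distribution be π with π = πP and π_1 + π_2 = 1.
π_1 = 0.5·π_1 + 0.6·π_2
Solving with the normalization constraint gives π = (0.5455, 0.4545).
So the stationary probability of E is 0.5455.

0.5455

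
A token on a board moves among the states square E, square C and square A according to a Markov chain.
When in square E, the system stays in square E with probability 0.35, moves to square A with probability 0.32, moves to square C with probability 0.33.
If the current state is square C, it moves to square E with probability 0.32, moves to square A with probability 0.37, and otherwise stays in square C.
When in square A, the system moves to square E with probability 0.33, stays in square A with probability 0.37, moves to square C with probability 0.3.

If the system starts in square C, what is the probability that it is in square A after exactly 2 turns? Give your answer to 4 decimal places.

Sum over the intermediate state after 1 turn:
P = P(square C→square E)·P(square E→square A) + P(square C→square C)·P(square C→square A) + P(square C→square A)·P(square A→square A)
  = 0.32×0.32 + 0.31×0.37 + 0.37×0.37
  = 0.1024 + 0.1147 + 0.1369 = 0.3540

0.3540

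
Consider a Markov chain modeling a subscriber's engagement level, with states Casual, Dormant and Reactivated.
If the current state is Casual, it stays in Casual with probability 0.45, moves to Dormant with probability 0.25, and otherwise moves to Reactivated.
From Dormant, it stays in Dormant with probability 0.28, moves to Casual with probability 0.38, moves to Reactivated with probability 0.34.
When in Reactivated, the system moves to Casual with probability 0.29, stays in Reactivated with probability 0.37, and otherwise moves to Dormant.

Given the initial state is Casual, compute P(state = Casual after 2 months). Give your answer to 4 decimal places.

0.3845

Sum over the intermediate state after 1 month:
P = P(Casual→Casual)·P(Casual→Casual) + P(Casual→Dormant)·P(Dormant→Casual) + P(Casual→Reactivated)·P(Reactivated→Casual)
  = 0.45×0.45 + 0.25×0.38 + 0.3×0.29
  = 0.2025 + 0.0950 + 0.0870 = 0.3845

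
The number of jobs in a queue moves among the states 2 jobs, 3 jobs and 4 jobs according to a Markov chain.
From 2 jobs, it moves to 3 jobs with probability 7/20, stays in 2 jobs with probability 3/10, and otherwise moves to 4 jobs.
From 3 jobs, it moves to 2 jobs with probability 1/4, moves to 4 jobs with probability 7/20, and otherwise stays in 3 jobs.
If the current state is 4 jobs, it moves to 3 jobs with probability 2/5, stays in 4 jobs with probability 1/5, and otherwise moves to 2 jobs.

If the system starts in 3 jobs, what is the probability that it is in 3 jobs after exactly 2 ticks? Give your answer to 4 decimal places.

Sum over the intermediate state after 1 tick:
P = P(3 jobs→2 jobs)·P(2 jobs→3 jobs) + P(3 jobs→3 jobs)·P(3 jobs→3 jobs) + P(3 jobs→4 jobs)·P(4 jobs→3 jobs)
  = 0.25×0.35 + 0.4×0.4 + 0.35×0.4
  = 0.0875 + 0.1600 + 0.1400 = 0.3875

0.3875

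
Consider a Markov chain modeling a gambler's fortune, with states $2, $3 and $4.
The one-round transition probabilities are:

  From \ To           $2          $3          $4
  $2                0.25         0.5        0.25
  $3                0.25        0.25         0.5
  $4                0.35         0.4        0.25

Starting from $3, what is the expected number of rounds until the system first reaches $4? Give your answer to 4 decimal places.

2.2857

Let t(s) be the expected number of rounds to first reach $4 from state s, with t($4) = 0. Conditioning on the first round:
t($2) = 1 + 0.25·t($2) + 0.5·t($3)
t($3) = 1 + 0.25·t($2) + 0.25·t($3)
Solving: t($2) = 2.8571, t($3) = 2.2857.
Expected rounds from $3 to $4: 2.2857.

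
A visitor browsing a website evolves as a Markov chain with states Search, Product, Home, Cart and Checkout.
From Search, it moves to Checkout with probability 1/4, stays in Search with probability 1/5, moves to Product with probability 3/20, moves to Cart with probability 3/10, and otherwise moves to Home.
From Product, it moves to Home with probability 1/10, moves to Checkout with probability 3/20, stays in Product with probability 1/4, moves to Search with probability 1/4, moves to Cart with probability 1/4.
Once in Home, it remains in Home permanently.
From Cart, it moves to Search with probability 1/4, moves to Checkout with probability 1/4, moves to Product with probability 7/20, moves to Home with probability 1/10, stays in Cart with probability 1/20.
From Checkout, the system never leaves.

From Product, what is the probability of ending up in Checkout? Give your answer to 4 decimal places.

0.6617

Let h(s) be the probability of absorption at Checkout starting from transient state s. Then h(Checkout) = 1 and h(Home) = 0. By first-step analysis:
h(Search) = 0.2·h(Search) + 0.15·h(Product) + 0.1·0 + 0.3·h(Cart) + 0.25·1
h(Product) = 0.25·h(Search) + 0.25·h(Product) + 0.1·0 + 0.25·h(Cart) + 0.15·1
h(Cart) = 0.25·h(Search) + 0.35·h(Product) + 0.1·0 + 0.05·h(Cart) + 0.25·1
Solving: h(Search) = 0.6953, h(Product) = 0.6617, h(Cart) = 0.6899.
Starting from Product, the probability is 0.6617.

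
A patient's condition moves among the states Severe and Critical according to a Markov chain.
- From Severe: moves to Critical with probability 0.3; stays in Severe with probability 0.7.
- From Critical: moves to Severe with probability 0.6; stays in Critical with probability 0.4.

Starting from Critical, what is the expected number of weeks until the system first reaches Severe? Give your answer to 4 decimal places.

Let t(s) be the expected number of weeks to first reach Severe from state s, with t(Severe) = 0. Conditioning on the first week:
t(Critical) = 1 + 0.4·t(Critical)
Solving: t(Critical) = 1.6667.
Expected weeks from Critical to Severe: 1.6667.

1.6667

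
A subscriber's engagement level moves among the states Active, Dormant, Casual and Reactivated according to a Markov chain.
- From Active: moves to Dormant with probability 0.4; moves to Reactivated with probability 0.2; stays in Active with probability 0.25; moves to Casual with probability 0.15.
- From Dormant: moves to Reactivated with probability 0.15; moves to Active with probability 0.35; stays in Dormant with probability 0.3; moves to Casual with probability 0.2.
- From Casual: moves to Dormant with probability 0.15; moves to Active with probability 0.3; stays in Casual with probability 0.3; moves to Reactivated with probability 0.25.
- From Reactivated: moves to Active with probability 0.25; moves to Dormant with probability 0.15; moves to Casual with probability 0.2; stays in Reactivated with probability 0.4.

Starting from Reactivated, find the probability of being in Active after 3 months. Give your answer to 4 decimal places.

Propagate the distribution vector 3 months from Reactivated.
After 0 months: (0.0000, 0.0000, 0.0000, 1.0000)
After 1 month: (0.2500, 0.1500, 0.2000, 0.4000)
After 2 months: (0.2750, 0.2350, 0.2075, 0.2825)
After 3 months: (0.2839, 0.2540, 0.2070, 0.2551)
P(in Active after 3 months) = 0.2839

0.2839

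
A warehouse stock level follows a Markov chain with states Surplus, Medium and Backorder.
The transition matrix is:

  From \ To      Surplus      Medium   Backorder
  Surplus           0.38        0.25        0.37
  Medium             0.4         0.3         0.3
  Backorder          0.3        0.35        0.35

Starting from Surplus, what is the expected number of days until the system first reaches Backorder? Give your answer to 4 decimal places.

2.8443

Let t(s) be the expected number of days to first reach Backorder from state s, with t(Backorder) = 0. Conditioning on the first day:
t(Surplus) = 1 + 0.38·t(Surplus) + 0.25·t(Medium)
t(Medium) = 1 + 0.4·t(Surplus) + 0.3·t(Medium)
Solving: t(Surplus) = 2.8443, t(Medium) = 3.0539.
Expected days from Surplus to Backorder: 2.8443.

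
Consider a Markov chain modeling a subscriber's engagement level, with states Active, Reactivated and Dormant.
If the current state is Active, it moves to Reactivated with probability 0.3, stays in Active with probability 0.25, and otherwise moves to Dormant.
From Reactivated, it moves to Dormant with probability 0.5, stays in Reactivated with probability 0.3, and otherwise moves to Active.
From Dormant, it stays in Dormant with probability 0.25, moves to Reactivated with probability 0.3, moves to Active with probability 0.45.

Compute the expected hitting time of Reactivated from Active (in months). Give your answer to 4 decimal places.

Let t(s) be the expected number of months to first reach Reactivated from state s, with t(Reactivated) = 0. Conditioning on the first month:
t(Active) = 1 + 0.25·t(Active) + 0.45·t(Dormant)
t(Dormant) = 1 + 0.45·t(Active) + 0.25·t(Dormant)
Solving: t(Active) = 3.3333, t(Dormant) = 3.3333.
Expected months from Active to Reactivated: 3.3333.

3.3333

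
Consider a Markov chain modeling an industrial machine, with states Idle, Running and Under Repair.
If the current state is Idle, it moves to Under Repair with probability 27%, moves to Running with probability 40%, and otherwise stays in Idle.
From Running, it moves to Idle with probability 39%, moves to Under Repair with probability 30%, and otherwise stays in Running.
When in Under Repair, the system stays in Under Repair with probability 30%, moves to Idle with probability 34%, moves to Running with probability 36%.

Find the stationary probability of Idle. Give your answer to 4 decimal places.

0.3543

Let the stationary distribution be π with π = πP and π_1 + π_2 + π_3 = 1.
π_1 = 0.33·π_1 + 0.39·π_2 + 0.34·π_3
π_2 = 0.4·π_1 + 0.31·π_2 + 0.36·π_3
Solving with the normalization constraint gives π = (0.3543, 0.3564, 0.2894).
So the stationary probability of Idle is 0.3543.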